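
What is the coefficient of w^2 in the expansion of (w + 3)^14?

48361131

The general term is C(14,j)·(w)^j·(3)^(14-j); the w^2 term has j = 2.
C(14,2) = 91.
Coefficient = C(14,2) · 3^12 = 91 · 531441 = 48361131.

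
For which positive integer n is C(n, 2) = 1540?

n(n−1)/2 = 1540 ⇒ n(n−1) = 3080. Since 56·55 = 3080, n = 56.

56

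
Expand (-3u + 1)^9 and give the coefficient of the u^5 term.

-30618

The general term is C(9,j)·(-3u)^j·(1)^(9-j); the u^5 term has j = 5.
C(9,5) = 126.
Coefficient = C(9,5) · (-3)^5 = 126 · (-243) = -30618.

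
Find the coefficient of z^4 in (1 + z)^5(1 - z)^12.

-60

Coefficient of z^4 = Σ_{j} C(5,j)·1^j·C(12,4-j)·(-1)^(4-j) for j from 0 to 4.
= 495 + (-1100) + 660 + (-120) + 5 = -60.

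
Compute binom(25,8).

1081575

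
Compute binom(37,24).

3562467300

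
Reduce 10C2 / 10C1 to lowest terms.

C(n,k+1)/C(n,k) = (n−k)/(k+1) = (10−1)/(1+1) = 9/2.

9/2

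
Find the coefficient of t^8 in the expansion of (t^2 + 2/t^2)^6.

General term: C(6,j)·(t^2)^j·(2/t^2)^(6-j), with t-exponent 2j − 2(6−j) = 4j − 12.
Set 4j − 12 = 8: j = 5.
C(6,5) = 6; 1^5 = 1; 2^1 = 2.
Coefficient = 6 · 1 · 2 = 12.

12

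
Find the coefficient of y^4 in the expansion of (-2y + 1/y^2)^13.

292864

General term: C(13,j)·(-2y)^j·(1/y^2)^(13-j), with y-exponent 1j − 2(13−j) = 3j − 26.
Set 3j − 26 = 4: j = 10.
C(13,10) = 286; (-2)^10 = 1024; 1^3 = 1.
Coefficient = 286 · 1024 · 1 = 292864.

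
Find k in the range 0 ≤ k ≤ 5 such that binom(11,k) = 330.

4

C(11,k) increases on 0 ≤ k ≤ 5. C(11,3) = 165 and C(11,4) = 330, so k = 4.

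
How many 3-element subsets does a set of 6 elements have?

20

C(6,3) = (6·5·4) / 3! = 120 / 6 = 20.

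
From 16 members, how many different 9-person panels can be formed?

This is C(16,9) = 11440.

11440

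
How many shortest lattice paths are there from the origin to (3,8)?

165

Each path is a sequence of 11 steps with 3 rights: C(11,3) = 165.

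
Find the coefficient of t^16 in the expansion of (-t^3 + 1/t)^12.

-792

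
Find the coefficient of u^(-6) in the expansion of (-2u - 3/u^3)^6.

General term: C(6,j)·(-2u)^j·(-3/u^3)^(6-j), with u-exponent 1j − 3(6−j) = 4j − 18.
Set 4j − 18 = -6: j = 3.
C(6,3) = 20; (-2)^3 = -8; (-3)^3 = -27.
Coefficient = 20 · (-8) · (-27) = 4320.

4320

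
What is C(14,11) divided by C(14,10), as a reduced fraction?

4/11

C(n,k+1)/C(n,k) = (n−k)/(k+1) = (14−10)/(10+1) = 4/11.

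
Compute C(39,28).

C(39,28) = C(39,11) by symmetry.
C(39,11) = (39·38·37·36·35·34·33·32·31·30·29) / 11! = 66902793897139200 / 39916800 = 1676056044.

1676056044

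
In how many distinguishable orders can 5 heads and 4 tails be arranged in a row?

Choose positions for the heads: C(9,5) = 126.

126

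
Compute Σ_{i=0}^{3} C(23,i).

2048

1 + 23 + 253 + 1771 = 2048.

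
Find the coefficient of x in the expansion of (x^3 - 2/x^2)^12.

General term: C(12,j)·(x^3)^j·(-2/x^2)^(12-j), with x-exponent 3j − 2(12−j) = 5j − 24.
Set 5j − 24 = 1: j = 5.
C(12,5) = 792; 1^5 = 1; (-2)^7 = -128.
Coefficient = 792 · 1 · (-128) = -101376.

-101376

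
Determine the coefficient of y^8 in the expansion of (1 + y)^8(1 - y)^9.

70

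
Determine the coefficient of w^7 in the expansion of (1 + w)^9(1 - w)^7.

Coefficient of w^7 = Σ_{j} C(9,j)·1^j·C(7,7-j)·(-1)^(7-j) for j from 0 to 7.
= (-1) + 63 + (-756) + 2940 + (-4410) + 2646 + (-588) + 36 = -70.

-70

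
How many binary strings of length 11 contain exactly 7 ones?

330

Choose the 7 positions: C(11,7) = 330.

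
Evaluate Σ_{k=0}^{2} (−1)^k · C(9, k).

28

The partial alternating sum Σ_{k=0}^{2} (−1)^k C(9,k) = (−1)^2 C(8,2) = 28.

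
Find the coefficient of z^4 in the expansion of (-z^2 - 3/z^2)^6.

General term: C(6,j)·(-z^2)^j·(-3/z^2)^(6-j), with z-exponent 2j − 2(6−j) = 4j − 12.
Set 4j − 12 = 4: j = 4.
C(6,4) = 15; (-1)^4 = 1; (-3)^2 = 9.
Coefficient = 15 · 1 · 9 = 135.

135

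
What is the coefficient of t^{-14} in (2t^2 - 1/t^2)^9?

General term: C(9,j)·(2t^2)^j·(-1/t^2)^(9-j), with t-exponent 2j − 2(9−j) = 4j − 18.
Set 4j − 18 = -14: j = 1.
C(9,1) = 9; 2^1 = 2; (-1)^8 = 1.
Coefficient = 9 · 2 · 1 = 18.

18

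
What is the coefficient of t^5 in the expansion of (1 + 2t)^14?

64064

The general term is C(14,j)·(1)^j·(2t)^(14-j); the t^5 term has j = 9.
C(14,9) = 2002.
Coefficient = C(14,9) · 2^5 = 2002 · 32 = 64064.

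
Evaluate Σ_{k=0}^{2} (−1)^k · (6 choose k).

10

The partial alternating sum Σ_{k=0}^{2} (−1)^k C(6,k) = (−1)^2 C(5,2) = 10.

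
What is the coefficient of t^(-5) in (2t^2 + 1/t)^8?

16

General term: C(8,j)·(2t^2)^j·(1/t)^(8-j), with t-exponent 2j − 1(8−j) = 3j − 8.
Set 3j − 8 = -5: j = 1.
C(8,1) = 8; 2^1 = 2; 1^7 = 1.
Coefficient = 8 · 2 · 1 = 16.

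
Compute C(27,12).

17383860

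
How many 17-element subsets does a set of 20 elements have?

C(20,17) = C(20,3) by symmetry.
C(20,3) = (20·19·18) / 3! = 6840 / 6 = 1140.

1140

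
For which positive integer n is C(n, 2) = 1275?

51

n(n−1)/2 = 1275 ⇒ n(n−1) = 2550. Since 51·50 = 2550, n = 51.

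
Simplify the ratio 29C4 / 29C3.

13/2

C(n,k+1)/C(n,k) = (n−k)/(k+1) = (29−3)/(3+1) = 26/4 = 13/2.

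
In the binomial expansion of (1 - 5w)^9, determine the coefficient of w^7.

-2812500

The general term is C(9,j)·(1)^j·(-5w)^(9-j); the w^7 term has j = 2.
C(9,2) = 36.
Coefficient = C(9,2) · (-5)^7 = 36 · (-78125) = -2812500.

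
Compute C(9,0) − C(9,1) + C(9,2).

28

The partial alternating sum Σ_{k=0}^{2} (−1)^k C(9,k) = (−1)^2 C(8,2) = 28.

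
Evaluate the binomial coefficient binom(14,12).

91

C(14,12) = C(14,2) by symmetry.
C(14,2) = (14·13) / 2! = 182 / 2 = 91.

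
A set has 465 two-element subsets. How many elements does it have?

n(n−1)/2 = 465 ⇒ n(n−1) = 930. Since 31·30 = 930, n = 31.

31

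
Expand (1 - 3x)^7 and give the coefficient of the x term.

-21

The general term is C(7,j)·(1)^j·(-3x)^(7-j); the x^1 term has j = 6.
C(7,6) = 7.
Coefficient = C(7,6) · (-3)^1 = 7 · (-3) = -21.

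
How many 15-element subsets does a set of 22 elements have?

C(22,15) = C(22,7) by symmetry.
C(22,7) = (22·21·20·19·18·17·16) / 7! = 859541760 / 5040 = 170544.

170544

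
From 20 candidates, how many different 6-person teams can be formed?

This is C(20,6) = 38760.

38760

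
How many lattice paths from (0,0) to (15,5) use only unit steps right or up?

Each path is a sequence of 20 steps with 15 rights: C(20,15) = 15504.

15504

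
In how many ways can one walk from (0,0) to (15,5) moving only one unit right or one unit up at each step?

Each path is a sequence of 20 steps with 15 rights: C(20,15) = 15504.

15504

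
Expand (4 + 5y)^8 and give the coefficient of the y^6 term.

7000000

The general term is C(8,j)·(4)^j·(5y)^(8-j); the y^6 term has j = 2.
C(8,2) = 28.
Coefficient = C(8,2) · 4^2 · 5^6 = 28 · 16 · 15625 = 7000000.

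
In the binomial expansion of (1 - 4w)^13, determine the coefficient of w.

-52

The general term is C(13,j)·(1)^j·(-4w)^(13-j); the w^1 term has j = 12.
C(13,12) = 13.
Coefficient = C(13,12) · (-4)^1 = 13 · (-4) = -52.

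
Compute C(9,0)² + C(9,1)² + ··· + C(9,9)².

Σ C(9,r)² is the coefficient of x^9 in (1+x)^9(1+x)^9 = (1+x)^18, i.e. C(18,9) = 48620.

48620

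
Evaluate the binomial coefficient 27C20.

888030

C(27,20) = C(27,7) by symmetry.
C(27,7) = (27·26·25·24·23·22·21) / 7! = 4475671200 / 5040 = 888030.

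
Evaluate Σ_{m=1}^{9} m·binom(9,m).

Differentiating (1+x)^9 and setting x=1: Σ m·C(9,m) = 9·2^8 = 2304.

2304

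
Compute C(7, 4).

C(7,4) = C(7,3) by symmetry.
C(7,3) = (7·6·5) / 3! = 210 / 6 = 35.

35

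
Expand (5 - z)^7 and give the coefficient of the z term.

The general term is C(7,j)·(5)^j·(-z)^(7-j); the z^1 term has j = 6.
C(7,6) = 7.
Coefficient = C(7,6) · 5^6 · (-1)^1 = 7 · 15625 · (-1) = -109375.

-109375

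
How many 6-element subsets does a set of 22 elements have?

74613

C(22,6) = (22·21·20·19·18·17) / 6! = 53721360 / 720 = 74613.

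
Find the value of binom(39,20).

68923264410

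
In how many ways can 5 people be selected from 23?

This is C(23,5) = 33649.

33649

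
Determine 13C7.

1716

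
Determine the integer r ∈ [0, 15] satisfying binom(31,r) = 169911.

5

C(31,r) increases on 0 ≤ r ≤ 15. C(31,4) = 31465 and C(31,5) = 169911, so r = 5.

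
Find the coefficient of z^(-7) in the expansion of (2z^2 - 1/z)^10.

-20

General term: C(10,j)·(2z^2)^j·(-1/z)^(10-j), with z-exponent 2j − 1(10−j) = 3j − 10.
Set 3j − 10 = -7: j = 1.
C(10,1) = 10; 2^1 = 2; (-1)^9 = -1.
Coefficient = 10 · 2 · (-1) = -20.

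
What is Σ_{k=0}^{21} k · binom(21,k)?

22020096

Since k·C(21,k) = 21·C(20,k−1), the sum is 21·2^20 = 21·1048576 = 22020096.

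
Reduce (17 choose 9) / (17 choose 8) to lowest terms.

C(n,k+1)/C(n,k) = (n−k)/(k+1) = (17−8)/(8+1) = 9/9 = 1.

1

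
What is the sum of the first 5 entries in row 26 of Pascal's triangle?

17902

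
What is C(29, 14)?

C(29,14) = (29·28·27·26·25·24·23·22·21·20·19·18·17·16) / 14! = 6761440164390912000 / 87178291200 = 77558760.

77558760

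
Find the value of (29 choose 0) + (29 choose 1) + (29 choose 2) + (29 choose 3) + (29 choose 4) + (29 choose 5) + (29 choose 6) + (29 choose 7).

1 + 29 + 406 + 3654 + 23751 + 118755 + 475020 + 1560780 = 2182396.

2182396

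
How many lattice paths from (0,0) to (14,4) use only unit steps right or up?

Each path is a sequence of 18 steps with 14 rights: C(18,14) = 3060.

3060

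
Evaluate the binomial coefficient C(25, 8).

C(25,8) = (25·24·23·22·21·20·19·18) / 8! = 43609104000 / 40320 = 1081575.

1081575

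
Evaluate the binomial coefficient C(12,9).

220

C(12,9) = C(12,3) by symmetry.
C(12,3) = (12·11·10) / 3! = 1320 / 6 = 220.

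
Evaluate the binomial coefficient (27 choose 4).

17550

C(27,4) = (27·26·25·24) / 4! = 421200 / 24 = 17550.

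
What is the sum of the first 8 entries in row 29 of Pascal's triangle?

1 + 29 + 406 + 3654 + 23751 + 118755 + 475020 + 1560780 = 2182396.

2182396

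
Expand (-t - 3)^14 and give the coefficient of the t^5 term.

The general term is C(14,j)·(-t)^j·(-3)^(14-j); the t^5 term has j = 5.
C(14,5) = 2002.
Coefficient = C(14,5) · (-1)^5 · (-3)^9 = 2002 · (-1) · (-19683) = 39405366.

39405366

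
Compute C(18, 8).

C(18,8) = (18·17·16·15·14·13·12·11) / 8! = 1764322560 / 40320 = 43758.

43758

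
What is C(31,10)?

44352165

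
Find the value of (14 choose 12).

91

C(14,12) = C(14,2) by symmetry.
C(14,2) = (14·13) / 2! = 182 / 2 = 91.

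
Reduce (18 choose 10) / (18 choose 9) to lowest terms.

9/10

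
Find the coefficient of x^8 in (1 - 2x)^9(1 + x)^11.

-2415

Coefficient of x^8 = Σ_{j} C(9,j)·(-2)^j·C(11,8-j)·1^(8-j) for j from 0 to 8.
= 165 + (-5940) + 66528 + (-310464) + 665280 + (-665280) + 295680 + (-50688) + 2304 = -2415.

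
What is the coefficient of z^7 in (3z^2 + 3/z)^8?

367416

General term: C(8,j)·(3z^2)^j·(3/z)^(8-j), with z-exponent 2j − 1(8−j) = 3j − 8.
Set 3j − 8 = 7: j = 5.
C(8,5) = 56; 3^5 = 243; 3^3 = 27.
Coefficient = 56 · 243 · 27 = 367416.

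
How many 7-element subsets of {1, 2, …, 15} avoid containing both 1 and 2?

All 7-subsets: C(15,7) = 6435. Those containing both fixed elements: C(13,5) = 1287.
6435 − 1287 = 5148.

5148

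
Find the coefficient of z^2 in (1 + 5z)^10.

The general term is C(10,j)·(1)^j·(5z)^(10-j); the z^2 term has j = 8.
C(10,8) = 45.
Coefficient = C(10,8) · 5^2 = 45 · 25 = 1125.

1125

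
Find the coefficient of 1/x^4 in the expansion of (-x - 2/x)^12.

General term: C(12,j)·(-x)^j·(-2/x)^(12-j), with x-exponent 1j − 1(12−j) = 2j − 12.
Set 2j − 12 = -4: j = 4.
C(12,4) = 495; (-1)^4 = 1; (-2)^8 = 256.
Coefficient = 495 · 1 · 256 = 126720.

126720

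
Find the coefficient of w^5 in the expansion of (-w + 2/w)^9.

General term: C(9,j)·(-w)^j·(2/w)^(9-j), with w-exponent 1j − 1(9−j) = 2j − 9.
Set 2j − 9 = 5: j = 7.
C(9,7) = 36; (-1)^7 = -1; 2^2 = 4.
Coefficient = 36 · (-1) · 4 = -144.

-144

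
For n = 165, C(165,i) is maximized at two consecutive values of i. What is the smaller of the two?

82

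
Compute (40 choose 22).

113380261800

C(40,22) = C(40,18) by symmetry.
C(40,18) = (40·39·38·37·36·35·34·33·32·31·30·29·28·27·26·25·24·23) / 18! = 725902806896876799590400000 / 6402373705728000 = 113380261800.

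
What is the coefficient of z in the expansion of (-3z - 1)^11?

-33

The general term is C(11,j)·(-3z)^j·(-1)^(11-j); the z^1 term has j = 1.
C(11,1) = 11.
Coefficient = C(11,1) · (-3)^1 = 11 · (-3) = -33.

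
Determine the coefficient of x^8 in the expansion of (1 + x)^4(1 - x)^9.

-9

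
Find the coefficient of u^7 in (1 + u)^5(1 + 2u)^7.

16172

Coefficient of u^7 = Σ_{j} C(5,j)·1^j·C(7,7-j)·2^(7-j) for j from 0 to 5.
= 128 + 2240 + 6720 + 5600 + 1400 + 84 = 16172.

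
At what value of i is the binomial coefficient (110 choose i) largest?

C(110,i) is maximized at i = 110/2 = 55.

55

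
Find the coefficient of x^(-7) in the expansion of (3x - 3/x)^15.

General term: C(15,j)·(3x)^j·(-3/x)^(15-j), with x-exponent 1j − 1(15−j) = 2j − 15.
Set 2j − 15 = -7: j = 4.
C(15,4) = 1365; 3^4 = 81; (-3)^11 = -177147.
Coefficient = 1365 · 81 · (-177147) = -19586258055.

-19586258055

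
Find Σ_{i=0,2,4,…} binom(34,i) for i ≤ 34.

8589934592

Half of (1+1)^34 + (1−1)^34 gives the even-index sum: 2^33 = 8589934592.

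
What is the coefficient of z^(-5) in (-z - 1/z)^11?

-165

General term: C(11,j)·(-z)^j·(-1/z)^(11-j), with z-exponent 1j − 1(11−j) = 2j − 11.
Set 2j − 11 = -5: j = 3.
C(11,3) = 165; (-1)^3 = -1; (-1)^8 = 1.
Coefficient = 165 · (-1) · 1 = -165.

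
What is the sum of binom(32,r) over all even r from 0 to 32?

2147483648

Half of (1+1)^32 + (1−1)^32 gives the even-index sum: 2^31 = 2147483648.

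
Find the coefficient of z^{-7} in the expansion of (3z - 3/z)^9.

General term: C(9,j)·(3z)^j·(-3/z)^(9-j), with z-exponent 1j − 1(9−j) = 2j − 9.
Set 2j − 9 = -7: j = 1.
C(9,1) = 9; 3^1 = 3; (-3)^8 = 6561.
Coefficient = 9 · 3 · 6561 = 177147.

177147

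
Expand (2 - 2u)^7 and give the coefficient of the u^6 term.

The general term is C(7,j)·(2)^j·(-2u)^(7-j); the u^6 term has j = 1.
C(7,1) = 7.
Coefficient = C(7,1) · 2^1 · (-2)^6 = 7 · 2 · 64 = 896.

896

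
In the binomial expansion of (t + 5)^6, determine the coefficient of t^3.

2500

The general term is C(6,j)·(t)^j·(5)^(6-j); the t^3 term has j = 3.
C(6,3) = 20.
Coefficient = C(6,3) · 5^3 = 20 · 125 = 2500.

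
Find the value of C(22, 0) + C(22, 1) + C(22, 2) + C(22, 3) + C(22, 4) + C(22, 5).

35443

1 + 22 + 231 + 1540 + 7315 + 26334 = 35443.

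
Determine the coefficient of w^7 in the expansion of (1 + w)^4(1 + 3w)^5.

3348

Coefficient of w^7 = Σ_{j} C(4,j)·1^j·C(5,7-j)·3^(7-j) for j from 2 to 4.
= 1458 + 1620 + 270 = 3348.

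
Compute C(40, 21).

C(40,21) = C(40,19) by symmetry.
C(40,19) = (40·39·38·37·36·35·34·33·32·31·30·29·28·27·26·25·24·23·22) / 19! = 15969861751731289590988800000 / 121645100408832000 = 131282408400.

131282408400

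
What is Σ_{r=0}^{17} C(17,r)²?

2333606220

By Vandermonde's identity, Σ C(17,r)² = C(34,17) = 2333606220.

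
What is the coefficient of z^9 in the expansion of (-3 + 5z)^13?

The general term is C(13,j)·(-3)^j·(5z)^(13-j); the z^9 term has j = 4.
C(13,4) = 715.
Coefficient = C(13,4) · (-3)^4 · 5^9 = 715 · 81 · 1953125 = 113115234375.

113115234375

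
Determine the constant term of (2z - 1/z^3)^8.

1792

General term: C(8,j)·(2z)^j·(-1/z^3)^(8-j), with z-exponent 1j − 3(8−j) = 4j − 24.
Set 4j − 24 = 0: j = 6.
C(8,6) = 28; 2^6 = 64; (-1)^2 = 1.
Coefficient = 28 · 64 · 1 = 1792.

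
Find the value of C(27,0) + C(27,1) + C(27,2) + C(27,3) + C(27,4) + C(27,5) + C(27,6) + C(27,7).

1 + 27 + 351 + 2925 + 17550 + 80730 + 296010 + 888030 = 1285624.

1285624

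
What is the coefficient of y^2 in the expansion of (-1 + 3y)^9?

The general term is C(9,j)·(-1)^j·(3y)^(9-j); the y^2 term has j = 7.
C(9,7) = 36.
Coefficient = C(9,7) · (-1)^7 · 3^2 = 36 · (-1) · 9 = -324.

-324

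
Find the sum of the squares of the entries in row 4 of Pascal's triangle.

By Vandermonde's identity, Σ C(4,r)² = C(8,4) = 70.

70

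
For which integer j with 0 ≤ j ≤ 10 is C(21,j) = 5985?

4

C(21,j) increases on 0 ≤ j ≤ 10. C(21,3) = 1330 and C(21,4) = 5985, so j = 4.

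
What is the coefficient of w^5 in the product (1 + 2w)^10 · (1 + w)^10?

110916

Coefficient of w^5 = Σ_{j} C(10,j)·2^j·C(10,5-j)·1^(5-j) for j from 0 to 5.
= 252 + 4200 + 21600 + 43200 + 33600 + 8064 = 110916.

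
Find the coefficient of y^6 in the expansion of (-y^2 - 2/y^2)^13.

-41184

General term: C(13,j)·(-y^2)^j·(-2/y^2)^(13-j), with y-exponent 2j − 2(13−j) = 4j − 26.
Set 4j − 26 = 6: j = 8.
C(13,8) = 1287; (-1)^8 = 1; (-2)^5 = -32.
Coefficient = 1287 · 1 · (-32) = -41184.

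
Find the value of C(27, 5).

80730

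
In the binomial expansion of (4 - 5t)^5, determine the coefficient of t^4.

The general term is C(5,j)·(4)^j·(-5t)^(5-j); the t^4 term has j = 1.
C(5,1) = 5.
Coefficient = C(5,1) · 4^1 · (-5)^4 = 5 · 4 · 625 = 12500.

12500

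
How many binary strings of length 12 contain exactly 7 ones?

Choose the 7 positions: C(12,7) = 792.

792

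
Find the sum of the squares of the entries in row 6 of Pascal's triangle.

924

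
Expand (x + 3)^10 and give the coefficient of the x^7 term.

The general term is C(10,j)·(x)^j·(3)^(10-j); the x^7 term has j = 7.
C(10,7) = 120.
Coefficient = C(10,7) · 3^3 = 120 · 27 = 3240.

3240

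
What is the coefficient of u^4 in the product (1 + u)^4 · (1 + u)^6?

210

(1 + u)^4(1 + u)^6 = (1 + u)^10, so the coefficient of u^4 is C(10,4)·1^4 = 210·1 = 210.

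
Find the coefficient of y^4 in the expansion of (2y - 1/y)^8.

1792

General term: C(8,j)·(2y)^j·(-1/y)^(8-j), with y-exponent 1j − 1(8−j) = 2j − 8.
Set 2j − 8 = 4: j = 6.
C(8,6) = 28; 2^6 = 64; (-1)^2 = 1.
Coefficient = 28 · 64 · 1 = 1792.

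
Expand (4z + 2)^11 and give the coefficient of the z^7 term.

The general term is C(11,j)·(4z)^j·(2)^(11-j); the z^7 term has j = 7.
C(11,7) = 330.
Coefficient = C(11,7) · 4^7 · 2^4 = 330 · 16384 · 16 = 86507520.

86507520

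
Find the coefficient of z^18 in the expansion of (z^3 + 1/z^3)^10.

General term: C(10,j)·(z^3)^j·(1/z^3)^(10-j), with z-exponent 3j − 3(10−j) = 6j − 30.
Set 6j − 30 = 18: j = 8.
C(10,8) = 45; 1^8 = 1; 1^2 = 1.
Coefficient = 45 · 1 · 1 = 45.

45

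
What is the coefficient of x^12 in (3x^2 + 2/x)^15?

General term: C(15,j)·(3x^2)^j·(2/x)^(15-j), with x-exponent 2j − 1(15−j) = 3j − 15.
Set 3j − 15 = 12: j = 9.
C(15,9) = 5005; 3^9 = 19683; 2^6 = 64.
Coefficient = 5005 · 19683 · 64 = 6304858560.

6304858560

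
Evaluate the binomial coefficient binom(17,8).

24310

C(17,8) = (17·16·15·14·13·12·11·10) / 8! = 980179200 / 40320 = 24310.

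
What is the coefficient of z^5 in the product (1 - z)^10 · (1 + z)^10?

Coefficient of z^5 = Σ_{j} C(10,j)·(-1)^j·C(10,5-j)·1^(5-j) for j from 0 to 5.
= 252 + (-2100) + 5400 + (-5400) + 2100 + (-252) = 0.

0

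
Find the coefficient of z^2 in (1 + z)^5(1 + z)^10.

105

Coefficient of z^2 = Σ_{j} C(5,j)·C(10,2-j) for j from 0 to 2.
= 45 + 50 + 10 = 105.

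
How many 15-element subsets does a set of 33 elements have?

C(33,15) = (33·32·31·30·29·28·27·26·25·24·23·22·21·20·19) / 15! = 1356265350621941760000 / 1307674368000 = 1037158320.

1037158320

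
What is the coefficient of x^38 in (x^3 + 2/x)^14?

General term: C(14,j)·(x^3)^j·(2/x)^(14-j), with x-exponent 3j − 1(14−j) = 4j − 14.
Set 4j − 14 = 38: j = 13.
C(14,13) = 14; 1^13 = 1; 2^1 = 2.
Coefficient = 14 · 1 · 2 = 28.

28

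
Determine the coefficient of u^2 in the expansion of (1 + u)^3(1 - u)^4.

Coefficient of u^2 = Σ_{j} C(3,j)·1^j·C(4,2-j)·(-1)^(2-j) for j from 0 to 2.
= 6 + (-12) + 3 = -3.

-3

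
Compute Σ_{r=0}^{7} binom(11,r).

1816

1 + 11 + 55 + 165 + 330 + 462 + 462 + 330 = 1816.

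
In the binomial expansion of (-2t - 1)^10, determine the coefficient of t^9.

The general term is C(10,j)·(-2t)^j·(-1)^(10-j); the t^9 term has j = 9.
C(10,9) = 10.
Coefficient = C(10,9) · (-2)^9 · (-1)^1 = 10 · (-512) · (-1) = 5120.

5120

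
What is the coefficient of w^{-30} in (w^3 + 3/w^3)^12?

General term: C(12,j)·(w^3)^j·(3/w^3)^(12-j), with w-exponent 3j − 3(12−j) = 6j − 36.
Set 6j − 36 = -30: j = 1.
C(12,1) = 12; 1^1 = 1; 3^11 = 177147.
Coefficient = 12 · 1 · 177147 = 2125764.

2125764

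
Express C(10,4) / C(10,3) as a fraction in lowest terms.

7/4

C(n,k+1)/C(n,k) = (n−k)/(k+1) = (10−3)/(3+1) = 7/4.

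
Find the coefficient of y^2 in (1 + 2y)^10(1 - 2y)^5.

Coefficient of y^2 = Σ_{j} C(10,j)·2^j·C(5,2-j)·(-2)^(2-j) for j from 0 to 2.
= 40 + (-200) + 180 = 20.

20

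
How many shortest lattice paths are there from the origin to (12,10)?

Each path is a sequence of 22 steps with 12 rights: C(22,12) = 646646.

646646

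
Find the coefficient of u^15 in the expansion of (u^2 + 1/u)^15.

General term: C(15,j)·(u^2)^j·(1/u)^(15-j), with u-exponent 2j − 1(15−j) = 3j − 15.
Set 3j − 15 = 15: j = 10.
C(15,10) = 3003; 1^10 = 1; 1^5 = 1.
Coefficient = 3003 · 1 · 1 = 3003.

3003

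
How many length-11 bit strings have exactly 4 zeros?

330

Choose the 4 positions: C(11,4) = 330.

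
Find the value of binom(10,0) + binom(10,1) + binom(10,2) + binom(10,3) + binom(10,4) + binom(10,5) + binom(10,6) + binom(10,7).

1 + 10 + 45 + 120 + 210 + 252 + 210 + 120 = 968.

968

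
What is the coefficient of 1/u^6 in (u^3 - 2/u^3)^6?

General term: C(6,j)·(u^3)^j·(-2/u^3)^(6-j), with u-exponent 3j − 3(6−j) = 6j − 18.
Set 6j − 18 = -6: j = 2.
C(6,2) = 15; 1^2 = 1; (-2)^4 = 16.
Coefficient = 15 · 1 · 16 = 240.

240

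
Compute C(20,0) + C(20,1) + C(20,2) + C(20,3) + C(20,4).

1 + 20 + 190 + 1140 + 4845 = 6196.

6196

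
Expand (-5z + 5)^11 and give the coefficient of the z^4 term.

16113281250

The general term is C(11,j)·(-5z)^j·(5)^(11-j); the z^4 term has j = 4.
C(11,4) = 330.
Coefficient = C(11,4) · (-5)^4 · 5^7 = 330 · 625 · 78125 = 16113281250.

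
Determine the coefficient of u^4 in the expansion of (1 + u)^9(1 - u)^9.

36

Coefficient of u^4 = Σ_{j} C(9,j)·1^j·C(9,4-j)·(-1)^(4-j) for j from 0 to 4.
= 126 + (-756) + 1296 + (-756) + 126 = 36.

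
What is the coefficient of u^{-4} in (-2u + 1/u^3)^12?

126720

General term: C(12,j)·(-2u)^j·(1/u^3)^(12-j), with u-exponent 1j − 3(12−j) = 4j − 36.
Set 4j − 36 = -4: j = 8.
C(12,8) = 495; (-2)^8 = 256; 1^4 = 1.
Coefficient = 495 · 256 · 1 = 126720.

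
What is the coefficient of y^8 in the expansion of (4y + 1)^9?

The general term is C(9,j)·(4y)^j·(1)^(9-j); the y^8 term has j = 8.
C(9,8) = 9.
Coefficient = C(9,8) · 4^8 = 9 · 65536 = 589824.

589824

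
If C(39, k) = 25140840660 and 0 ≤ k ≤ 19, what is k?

C(39,k) increases on 0 ≤ k ≤ 19. C(39,14) = 15084504396 and C(39,15) = 25140840660, so k = 15.

15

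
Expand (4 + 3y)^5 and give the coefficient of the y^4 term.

1620

The general term is C(5,j)·(4)^j·(3y)^(5-j); the y^4 term has j = 1.
C(5,1) = 5.
Coefficient = C(5,1) · 4^1 · 3^4 = 5 · 4 · 81 = 1620.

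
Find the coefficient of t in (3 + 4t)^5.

The general term is C(5,j)·(3)^j·(4t)^(5-j); the t^1 term has j = 4.
C(5,4) = 5.
Coefficient = C(5,4) · 3^4 · 4^1 = 5 · 81 · 4 = 1620.

1620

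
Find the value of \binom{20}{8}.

C(20,8) = (20·19·18·17·16·15·14·13) / 8! = 5079110400 / 40320 = 125970.

125970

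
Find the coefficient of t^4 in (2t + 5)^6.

6000

The general term is C(6,j)·(2t)^j·(5)^(6-j); the t^4 term has j = 4.
C(6,4) = 15.
Coefficient = C(6,4) · 2^4 · 5^2 = 15 · 16 · 25 = 6000.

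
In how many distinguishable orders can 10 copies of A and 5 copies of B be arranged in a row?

3003

Choose positions for the A's: C(15,10) = 3003.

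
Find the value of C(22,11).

705432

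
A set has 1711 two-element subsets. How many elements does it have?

59

n(n−1)/2 = 1711 ⇒ n(n−1) = 3422. Since 59·58 = 3422, n = 59.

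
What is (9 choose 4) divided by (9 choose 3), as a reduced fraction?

C(n,k+1)/C(n,k) = (n−k)/(k+1) = (9−3)/(3+1) = 6/4 = 3/2.

3/2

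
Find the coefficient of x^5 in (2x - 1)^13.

The general term is C(13,j)·(2x)^j·(-1)^(13-j); the x^5 term has j = 5.
C(13,5) = 1287.
Coefficient = C(13,5) · 2^5 = 1287 · 32 = 41184.

41184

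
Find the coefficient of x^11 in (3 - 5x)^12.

-1757812500

The general term is C(12,j)·(3)^j·(-5x)^(12-j); the x^11 term has j = 1.
C(12,1) = 12.
Coefficient = C(12,1) · 3^1 · (-5)^11 = 12 · 3 · (-48828125) = -1757812500.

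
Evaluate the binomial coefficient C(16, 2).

120

C(16,2) = (16·15) / 2! = 240 / 2 = 120.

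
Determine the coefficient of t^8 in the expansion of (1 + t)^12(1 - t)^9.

-126

Coefficient of t^8 = Σ_{j} C(12,j)·1^j·C(9,8-j)·(-1)^(8-j) for j from 0 to 8.
= 9 + (-432) + 5544 + (-27720) + 62370 + (-66528) + 33264 + (-7128) + 495 = -126.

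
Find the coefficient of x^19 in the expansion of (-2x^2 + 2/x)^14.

General term: C(14,j)·(-2x^2)^j·(2/x)^(14-j), with x-exponent 2j − 1(14−j) = 3j − 14.
Set 3j − 14 = 19: j = 11.
C(14,11) = 364; (-2)^11 = -2048; 2^3 = 8.
Coefficient = 364 · (-2048) · 8 = -5963776.

-5963776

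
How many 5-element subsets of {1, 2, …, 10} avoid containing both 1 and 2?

All 5-subsets: C(10,5) = 252. Those containing both fixed elements: C(8,3) = 56.
252 − 56 = 196.

196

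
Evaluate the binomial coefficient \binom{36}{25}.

600805296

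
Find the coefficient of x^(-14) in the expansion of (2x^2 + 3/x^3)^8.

81648

General term: C(8,j)·(2x^2)^j·(3/x^3)^(8-j), with x-exponent 2j − 3(8−j) = 5j − 24.
Set 5j − 24 = -14: j = 2.
C(8,2) = 28; 2^2 = 4; 3^6 = 729.
Coefficient = 28 · 4 · 729 = 81648.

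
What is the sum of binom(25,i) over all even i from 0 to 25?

Half of (1+1)^25 + (1−1)^25 gives the even-index sum: 2^24 = 16777216.

16777216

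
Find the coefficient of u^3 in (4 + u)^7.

8960

The general term is C(7,j)·(4)^j·(u)^(7-j); the u^3 term has j = 4.
C(7,4) = 35.
Coefficient = C(7,4) · 4^4 = 35 · 256 = 8960.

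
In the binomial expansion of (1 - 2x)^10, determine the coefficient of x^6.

13440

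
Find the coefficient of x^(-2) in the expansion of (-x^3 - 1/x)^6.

6

General term: C(6,j)·(-x^3)^j·(-1/x)^(6-j), with x-exponent 3j − 1(6−j) = 4j − 6.
Set 4j − 6 = -2: j = 1.
C(6,1) = 6; (-1)^1 = -1; (-1)^5 = -1.
Coefficient = 6 · (-1) · (-1) = 6.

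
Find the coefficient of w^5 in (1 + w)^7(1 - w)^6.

15

Coefficient of w^5 = Σ_{j} C(7,j)·1^j·C(6,5-j)·(-1)^(5-j) for j from 0 to 5.
= (-6) + 105 + (-420) + 525 + (-210) + 21 = 15.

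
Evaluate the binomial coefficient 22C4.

7315

C(22,4) = (22·21·20·19) / 4! = 175560 / 24 = 7315.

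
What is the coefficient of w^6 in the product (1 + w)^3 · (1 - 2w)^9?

Coefficient of w^6 = Σ_{j} C(3,j)·1^j·C(9,6-j)·(-2)^(6-j) for j from 0 to 3.
= 5376 + (-12096) + 6048 + (-672) = -1344.

-1344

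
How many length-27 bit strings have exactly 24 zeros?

2925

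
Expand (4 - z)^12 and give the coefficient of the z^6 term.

The general term is C(12,j)·(4)^j·(-z)^(12-j); the z^6 term has j = 6.
C(12,6) = 924.
Coefficient = C(12,6) · 4^6 = 924 · 4096 = 3784704.

3784704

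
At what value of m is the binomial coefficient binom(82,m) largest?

C(82,m) is maximized at m = 82/2 = 41.

41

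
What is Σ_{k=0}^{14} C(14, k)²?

40116600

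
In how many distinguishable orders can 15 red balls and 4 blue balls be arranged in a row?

3876

Choose positions for the red balls: C(19,15) = 3876.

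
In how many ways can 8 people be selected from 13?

1287

This is C(13,8) = 1287.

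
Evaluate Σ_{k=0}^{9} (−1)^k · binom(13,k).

-220

The partial alternating sum Σ_{k=0}^{9} (−1)^k C(13,k) = (−1)^9 C(12,9) = -220.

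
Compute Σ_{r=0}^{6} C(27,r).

1 + 27 + 351 + 2925 + 17550 + 80730 + 296010 = 397594.

397594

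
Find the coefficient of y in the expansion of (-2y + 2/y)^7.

4480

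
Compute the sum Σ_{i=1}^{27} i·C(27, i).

1811939328

Differentiating (1+x)^27 and setting x=1: Σ i·C(27,i) = 27·2^26 = 1811939328.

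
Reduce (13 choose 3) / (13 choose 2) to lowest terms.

C(n,k+1)/C(n,k) = (n−k)/(k+1) = (13−2)/(2+1) = 11/3.

11/3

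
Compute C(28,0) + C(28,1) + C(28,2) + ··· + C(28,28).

268435456

The entries of row 28 sum to 2^28 = 268435456.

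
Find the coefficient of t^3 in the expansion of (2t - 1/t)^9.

-5376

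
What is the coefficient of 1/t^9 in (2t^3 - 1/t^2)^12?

-1760

General term: C(12,j)·(2t^3)^j·(-1/t^2)^(12-j), with t-exponent 3j − 2(12−j) = 5j − 24.
Set 5j − 24 = -9: j = 3.
C(12,3) = 220; 2^3 = 8; (-1)^9 = -1.
Coefficient = 220 · 8 · (-1) = -1760.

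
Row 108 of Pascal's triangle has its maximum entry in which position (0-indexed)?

C(108,k) is maximized at k = 108/2 = 54.

54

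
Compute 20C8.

125970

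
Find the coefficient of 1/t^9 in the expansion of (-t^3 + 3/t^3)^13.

-8444007

General term: C(13,j)·(-t^3)^j·(3/t^3)^(13-j), with t-exponent 3j − 3(13−j) = 6j − 39.
Set 6j − 39 = -9: j = 5.
C(13,5) = 1287; (-1)^5 = -1; 3^8 = 6561.
Coefficient = 1287 · (-1) · 6561 = -8444007.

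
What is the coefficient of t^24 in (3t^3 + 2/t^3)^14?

515852064

General term: C(14,j)·(3t^3)^j·(2/t^3)^(14-j), with t-exponent 3j − 3(14−j) = 6j − 42.
Set 6j − 42 = 24: j = 11.
C(14,11) = 364; 3^11 = 177147; 2^3 = 8.
Coefficient = 364 · 177147 · 8 = 515852064.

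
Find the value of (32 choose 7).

3365856

C(32,7) = (32·31·30·29·28·27·26) / 7! = 16963914240 / 5040 = 3365856.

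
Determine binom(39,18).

62359143990

C(39,18) = (39·38·37·36·35·34·33·32·31·30·29·28·27·26·25·24·23·22) / 18! = 399246543793282239774720000 / 6402373705728000 = 62359143990.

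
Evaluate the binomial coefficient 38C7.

C(38,7) = (38·37·36·35·34·33·32) / 7! = 63606090240 / 5040 = 12620256.

12620256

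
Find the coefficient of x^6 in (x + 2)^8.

The general term is C(8,j)·(x)^j·(2)^(8-j); the x^6 term has j = 6.
C(8,6) = 28.
Coefficient = C(8,6) · 2^2 = 28 · 4 = 112.

112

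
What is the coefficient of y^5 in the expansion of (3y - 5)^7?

The general term is C(7,j)·(3y)^j·(-5)^(7-j); the y^5 term has j = 5.
C(7,5) = 21.
Coefficient = C(7,5) · 3^5 · (-5)^2 = 21 · 243 · 25 = 127575.

127575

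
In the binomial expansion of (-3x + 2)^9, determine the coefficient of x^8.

118098

The general term is C(9,j)·(-3x)^j·(2)^(9-j); the x^8 term has j = 8.
C(9,8) = 9.
Coefficient = C(9,8) · (-3)^8 · 2^1 = 9 · 6561 · 2 = 118098.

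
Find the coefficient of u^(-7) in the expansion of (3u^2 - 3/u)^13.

General term: C(13,j)·(3u^2)^j·(-3/u)^(13-j), with u-exponent 2j − 1(13−j) = 3j − 13.
Set 3j − 13 = -7: j = 2.
C(13,2) = 78; 3^2 = 9; (-3)^11 = -177147.
Coefficient = 78 · 9 · (-177147) = -124357194.

-124357194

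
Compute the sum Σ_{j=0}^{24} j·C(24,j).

Differentiating (1+x)^24 and setting x=1: Σ j·C(24,j) = 24·2^23 = 201326592.

201326592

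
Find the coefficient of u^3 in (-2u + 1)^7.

-280

The general term is C(7,j)·(-2u)^j·(1)^(7-j); the u^3 term has j = 3.
C(7,3) = 35.
Coefficient = C(7,3) · (-2)^3 = 35 · (-8) = -280.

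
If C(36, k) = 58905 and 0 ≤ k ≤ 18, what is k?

C(36,k) increases on 0 ≤ k ≤ 18. C(36,3) = 7140 and C(36,4) = 58905, so k = 4.

4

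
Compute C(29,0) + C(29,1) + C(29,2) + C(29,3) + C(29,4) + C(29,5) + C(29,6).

621616

1 + 29 + 406 + 3654 + 23751 + 118755 + 475020 = 621616.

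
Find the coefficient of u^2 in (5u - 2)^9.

-115200

The general term is C(9,j)·(5u)^j·(-2)^(9-j); the u^2 term has j = 2.
C(9,2) = 36.
Coefficient = C(9,2) · 5^2 · (-2)^7 = 36 · 25 · (-128) = -115200.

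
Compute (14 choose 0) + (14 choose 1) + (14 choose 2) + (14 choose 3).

470

1 + 14 + 91 + 364 = 470.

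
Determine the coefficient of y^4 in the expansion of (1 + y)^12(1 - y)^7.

Coefficient of y^4 = Σ_{j} C(12,j)·1^j·C(7,4-j)·(-1)^(4-j) for j from 0 to 4.
= 35 + (-420) + 1386 + (-1540) + 495 = -44.

-44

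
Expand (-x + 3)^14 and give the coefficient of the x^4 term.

59108049

The general term is C(14,j)·(-x)^j·(3)^(14-j); the x^4 term has j = 4.
C(14,4) = 1001.
Coefficient = C(14,4) · 3^10 = 1001 · 59049 = 59108049.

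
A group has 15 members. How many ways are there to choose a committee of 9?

This is C(15,9) = 5005.

5005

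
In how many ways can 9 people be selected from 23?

817190

This is C(23,9) = 817190.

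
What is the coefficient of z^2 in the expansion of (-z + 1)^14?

The general term is C(14,j)·(-z)^j·(1)^(14-j); the z^2 term has j = 2.
C(14,2) = 91.
Coefficient = C(14,2) = 91.

91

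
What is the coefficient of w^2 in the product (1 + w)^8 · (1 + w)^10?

153

(1 + w)^8(1 + w)^10 = (1 + w)^18, so the coefficient of w^2 is C(18,2)·1^2 = 153·1 = 153.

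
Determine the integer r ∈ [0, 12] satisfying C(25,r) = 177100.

6

C(25,r) increases on 0 ≤ r ≤ 12. C(25,5) = 53130 and C(25,6) = 177100, so r = 6.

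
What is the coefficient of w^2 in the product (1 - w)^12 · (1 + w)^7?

Coefficient of w^2 = Σ_{j} C(12,j)·(-1)^j·C(7,2-j)·1^(2-j) for j from 0 to 2.
= 21 + (-84) + 66 = 3.

3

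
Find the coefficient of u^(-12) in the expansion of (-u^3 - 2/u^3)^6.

General term: C(6,j)·(-u^3)^j·(-2/u^3)^(6-j), with u-exponent 3j − 3(6−j) = 6j − 18.
Set 6j − 18 = -12: j = 1.
C(6,1) = 6; (-1)^1 = -1; (-2)^5 = -32.
Coefficient = 6 · (-1) · (-32) = 192.

192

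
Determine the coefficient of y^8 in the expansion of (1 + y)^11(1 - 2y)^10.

-6795

Coefficient of y^8 = Σ_{j} C(11,j)·1^j·C(10,8-j)·(-2)^(8-j) for j from 0 to 8.
= 11520 + (-168960) + 739200 + (-1330560) + 1108800 + (-443520) + 83160 + (-6600) + 165 = -6795.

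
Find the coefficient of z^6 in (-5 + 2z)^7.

-2240

The general term is C(7,j)·(-5)^j·(2z)^(7-j); the z^6 term has j = 1.
C(7,1) = 7.
Coefficient = C(7,1) · (-5)^1 · 2^6 = 7 · (-5) · 64 = -2240.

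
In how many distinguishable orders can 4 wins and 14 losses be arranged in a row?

3060

Choose positions for the wins: C(18,4) = 3060.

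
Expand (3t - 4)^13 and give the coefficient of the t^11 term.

221079456

The general term is C(13,j)·(3t)^j·(-4)^(13-j); the t^11 term has j = 11.
C(13,11) = 78.
Coefficient = C(13,11) · 3^11 · (-4)^2 = 78 · 177147 · 16 = 221079456.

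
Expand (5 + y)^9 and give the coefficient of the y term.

The general term is C(9,j)·(5)^j·(y)^(9-j); the y^1 term has j = 8.
C(9,8) = 9.
Coefficient = C(9,8) · 5^8 = 9 · 390625 = 3515625.

3515625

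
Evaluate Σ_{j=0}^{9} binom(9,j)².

By Vandermonde's identity, Σ C(9,j)² = C(18,9) = 48620.

48620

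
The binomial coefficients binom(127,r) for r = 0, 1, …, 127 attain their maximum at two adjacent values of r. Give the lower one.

For odd n = 127, C(127,r) peaks at r = (n−1)/2 and (n+1)/2; the lower is 63.

63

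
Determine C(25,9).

2042975

C(25,9) = (25·24·23·22·21·20·19·18·17) / 9! = 741354768000 / 362880 = 2042975.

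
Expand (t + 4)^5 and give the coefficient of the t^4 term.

20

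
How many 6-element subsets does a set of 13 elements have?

C(13,6) = (13·12·11·10·9·8) / 6! = 1235520 / 720 = 1716.

1716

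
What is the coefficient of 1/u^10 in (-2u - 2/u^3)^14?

49201152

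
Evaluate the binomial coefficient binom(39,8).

C(39,8) = (39·38·37·36·35·34·33·32) / 8! = 2480637519360 / 40320 = 61523748.

61523748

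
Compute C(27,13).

C(27,13) = (27·26·25·24·23·22·21·20·19·18·17·16·15) / 13! = 124903451312640000 / 6227020800 = 20058300.

20058300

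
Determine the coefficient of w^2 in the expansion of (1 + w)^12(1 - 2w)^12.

42

Coefficient of w^2 = Σ_{j} C(12,j)·1^j·C(12,2-j)·(-2)^(2-j) for j from 0 to 2.
= 264 + (-288) + 66 = 42.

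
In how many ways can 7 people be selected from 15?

6435

This is C(15,7) = 6435.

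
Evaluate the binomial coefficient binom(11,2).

C(11,2) = (11·10) / 2! = 110 / 2 = 55.

55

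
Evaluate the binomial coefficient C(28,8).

3108105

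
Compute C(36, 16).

7307872110

C(36,16) = (36·35·34·33·32·31·30·29·28·27·26·25·24·23·22·21) / 16! = 152901072685905223680000 / 20922789888000 = 7307872110.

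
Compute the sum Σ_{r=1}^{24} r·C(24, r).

201326592

Since r·C(24,r) = 24·C(23,r−1), the sum is 24·2^23 = 24·8388608 = 201326592.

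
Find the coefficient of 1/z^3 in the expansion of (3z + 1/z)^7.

189

General term: C(7,j)·(3z)^j·(1/z)^(7-j), with z-exponent 1j − 1(7−j) = 2j − 7.
Set 2j − 7 = -3: j = 2.
C(7,2) = 21; 3^2 = 9; 1^5 = 1.
Coefficient = 21 · 9 · 1 = 189.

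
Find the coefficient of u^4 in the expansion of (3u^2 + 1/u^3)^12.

General term: C(12,j)·(3u^2)^j·(1/u^3)^(12-j), with u-exponent 2j − 3(12−j) = 5j − 36.
Set 5j − 36 = 4: j = 8.
C(12,8) = 495; 3^8 = 6561; 1^4 = 1.
Coefficient = 495 · 6561 · 1 = 3247695.

3247695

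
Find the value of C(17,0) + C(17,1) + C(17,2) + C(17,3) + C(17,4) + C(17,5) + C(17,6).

1 + 17 + 136 + 680 + 2380 + 6188 + 12376 = 21778.

21778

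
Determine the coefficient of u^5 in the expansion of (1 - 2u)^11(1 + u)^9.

Coefficient of u^5 = Σ_{j} C(11,j)·(-2)^j·C(9,5-j)·1^(5-j) for j from 0 to 5.
= 126 + (-2772) + 18480 + (-47520) + 47520 + (-14784) = 1050.

1050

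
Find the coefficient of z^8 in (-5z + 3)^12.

15662109375

The general term is C(12,j)·(-5z)^j·(3)^(12-j); the z^8 term has j = 8.
C(12,8) = 495.
Coefficient = C(12,8) · (-5)^8 · 3^4 = 495 · 390625 · 81 = 15662109375.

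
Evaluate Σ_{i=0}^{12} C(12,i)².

2704156

By Vandermonde's identity, Σ C(12,i)² = C(24,12) = 2704156.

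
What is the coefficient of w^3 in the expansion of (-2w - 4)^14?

12213813248

The general term is C(14,j)·(-2w)^j·(-4)^(14-j); the w^3 term has j = 3.
C(14,3) = 364.
Coefficient = C(14,3) · (-2)^3 · (-4)^11 = 364 · (-8) · (-4194304) = 12213813248.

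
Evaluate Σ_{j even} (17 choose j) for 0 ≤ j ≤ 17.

Half of (1+1)^17 + (1−1)^17 gives the even-index sum: 2^16 = 65536.

65536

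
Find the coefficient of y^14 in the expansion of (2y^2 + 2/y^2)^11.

112640

General term: C(11,j)·(2y^2)^j·(2/y^2)^(11-j), with y-exponent 2j − 2(11−j) = 4j − 22.
Set 4j − 22 = 14: j = 9.
C(11,9) = 55; 2^9 = 512; 2^2 = 4.
Coefficient = 55 · 512 · 4 = 112640.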